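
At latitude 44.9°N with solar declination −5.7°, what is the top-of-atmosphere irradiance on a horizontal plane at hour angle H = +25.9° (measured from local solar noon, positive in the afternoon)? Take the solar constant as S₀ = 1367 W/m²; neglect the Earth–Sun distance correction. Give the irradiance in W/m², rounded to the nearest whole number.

771 W/m²

With φ = 44.9°, δ = -5.7°, H = 25.90°: sin φ sin δ = -0.0701, cos φ cos δ cos H = 0.6340, so cos θ_z = 0.5639.
Top-of-atmosphere irradiance = S₀ cos θ_z = 1367 × 0.5639 = 770.85 W/m².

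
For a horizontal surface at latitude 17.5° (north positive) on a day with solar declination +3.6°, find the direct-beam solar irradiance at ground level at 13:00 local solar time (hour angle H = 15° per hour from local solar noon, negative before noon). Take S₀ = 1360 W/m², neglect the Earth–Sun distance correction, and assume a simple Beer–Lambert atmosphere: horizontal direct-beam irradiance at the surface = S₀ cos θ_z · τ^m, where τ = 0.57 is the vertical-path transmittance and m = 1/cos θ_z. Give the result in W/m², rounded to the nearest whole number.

701 W/m²

Hour angle H = 15° × (13 − 12) = 15.00°.
cos θ_z = sin(17.5°) sin(3.6°) + cos(17.5°) cos(3.6°) cos(15.00°) = 0.0189 + 0.9194 = 0.9383.
Air mass m = 1/cos θ_z = 1/0.9383 = 1.066; τ^m = 0.57^1.066 = 0.5492.
Surface direct beam = 1360 × 0.9383 × 0.5492 = 700.83 W/m².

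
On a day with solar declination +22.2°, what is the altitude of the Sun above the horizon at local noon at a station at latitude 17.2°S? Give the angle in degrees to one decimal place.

50.6°

At local solar noon the hour angle is zero, so the elevation is 90° − |φ − δ| = 90° − |-17.2° − (22.2°)| = 90° − 39.4° = 50.6°.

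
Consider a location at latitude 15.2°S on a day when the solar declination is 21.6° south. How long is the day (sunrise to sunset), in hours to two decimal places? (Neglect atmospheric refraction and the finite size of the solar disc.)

12.82 hours

cos H_s = −tan(-15.2°) · tan(-21.6°) = -0.1076, so H_s = arccos(-0.1076) = 96.18°.
Day length = 2 H_s / 15° h⁻¹ = 192.36° / 15 = 12.824 h.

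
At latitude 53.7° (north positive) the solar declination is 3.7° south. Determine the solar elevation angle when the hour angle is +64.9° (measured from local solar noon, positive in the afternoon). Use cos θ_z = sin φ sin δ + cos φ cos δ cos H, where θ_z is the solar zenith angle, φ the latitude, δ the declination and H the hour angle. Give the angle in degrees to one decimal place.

cos θ_z = sin φ sin δ + cos φ cos δ cos H = (0.8059)(-0.0645) + (0.5920)(0.9979)(0.4242) = 0.1986.
θ_z = arccos(0.1986) = 78.54°, so the elevation is 90° − 78.54° = 11.46°.

11.5°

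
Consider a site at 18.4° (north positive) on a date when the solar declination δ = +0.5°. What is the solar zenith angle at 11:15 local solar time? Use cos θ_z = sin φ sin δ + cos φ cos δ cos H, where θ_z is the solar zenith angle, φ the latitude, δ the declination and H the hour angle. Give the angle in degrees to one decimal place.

Hour angle H = 15° × (11.25 − 12) = -11.25°.
With φ = 18.4°, δ = 0.5°, H = -11.25°: sin φ sin δ = 0.0028, cos φ cos δ cos H = 0.9306, so cos θ_z = 0.9334.
θ_z = arccos(0.9334) = 21.03°.

21.0°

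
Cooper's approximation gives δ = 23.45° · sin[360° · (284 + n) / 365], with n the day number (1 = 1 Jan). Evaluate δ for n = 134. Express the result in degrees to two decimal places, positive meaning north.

360 × (284 + 134) / 365 = 412.274°; sin(412.274°) = 0.7909.
δ = 23.45 × 0.7909 = 18.547° ≈ +18.55°.

+18.55°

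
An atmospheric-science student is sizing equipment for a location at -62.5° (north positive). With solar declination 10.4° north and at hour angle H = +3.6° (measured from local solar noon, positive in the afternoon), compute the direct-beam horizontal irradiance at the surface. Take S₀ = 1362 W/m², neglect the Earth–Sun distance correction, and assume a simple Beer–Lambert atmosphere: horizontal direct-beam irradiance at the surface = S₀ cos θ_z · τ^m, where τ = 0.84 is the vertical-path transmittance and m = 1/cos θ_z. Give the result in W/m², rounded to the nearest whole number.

220 W/m²

cos θ_z = sin φ sin δ + cos φ cos δ cos H = (-0.8870)(0.1805) + (0.4617)(0.9836)(0.9980) = 0.2931.
Air mass m = 1/cos θ_z = 1/0.2931 = 3.412; τ^m = 0.84^3.412 = 0.5516.
Surface direct beam = 1362 × 0.2931 × 0.5516 = 220.20 W/m².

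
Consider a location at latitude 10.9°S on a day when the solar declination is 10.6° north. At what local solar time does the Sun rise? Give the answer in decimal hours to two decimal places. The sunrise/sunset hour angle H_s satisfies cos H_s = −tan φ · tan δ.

The sunset hour angle satisfies cos H_s = −tan φ tan δ = 0.0360, giving H_s = 87.94°.
Sunrise is at 12 − H_s/15 = 12 − 5.863 = 6.137 h local solar time.

6.14 h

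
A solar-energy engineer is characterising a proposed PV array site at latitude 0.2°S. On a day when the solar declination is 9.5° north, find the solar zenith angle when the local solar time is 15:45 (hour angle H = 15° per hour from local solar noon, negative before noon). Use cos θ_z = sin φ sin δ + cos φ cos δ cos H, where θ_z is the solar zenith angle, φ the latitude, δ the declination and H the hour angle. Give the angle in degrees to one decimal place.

56.8°

Hour angle H = 15° × (15.75 − 12) = 56.25°.
With φ = -0.2°, δ = 9.5°, H = 56.25°: sin φ sin δ = -0.0006, cos φ cos δ cos H = 0.5479, so cos θ_z = 0.5473.
θ_z = arccos(0.5473) = 56.82°.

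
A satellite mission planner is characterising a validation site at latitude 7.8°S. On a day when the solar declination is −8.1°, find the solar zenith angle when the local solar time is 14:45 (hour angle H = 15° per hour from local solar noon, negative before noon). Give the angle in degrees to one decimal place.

40.8°

Hour angle H = 15° × (14.75 − 12) = 41.25°.
cos θ_z = sin(-7.8°) sin(-8.1°) + cos(-7.8°) cos(-8.1°) cos(41.25°) = 0.0191 + 0.7375 = 0.7566.
θ_z = arccos(0.7566) = 40.83°.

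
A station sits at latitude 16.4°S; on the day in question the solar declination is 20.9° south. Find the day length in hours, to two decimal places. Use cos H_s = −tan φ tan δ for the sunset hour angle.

12.86 hours

−tan φ tan δ = −(-0.2943)(-0.3819) = -0.1124; H_s = arccos(-0.1124) = 96.45°.
Day length = 2 H_s / 15° h⁻¹ = 192.90° / 15 = 12.860 h.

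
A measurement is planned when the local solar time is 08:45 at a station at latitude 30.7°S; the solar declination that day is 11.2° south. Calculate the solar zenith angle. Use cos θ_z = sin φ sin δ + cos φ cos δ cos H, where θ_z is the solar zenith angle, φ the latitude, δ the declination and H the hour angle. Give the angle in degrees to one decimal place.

Hour angle H = 15° × (8.75 − 12) = -48.75°.
With φ = -30.7°, δ = -11.2°, H = -48.75°: sin φ sin δ = 0.0992, cos φ cos δ cos H = 0.5561, so cos θ_z = 0.6553.
θ_z = arccos(0.6553) = 49.06°.

49.1°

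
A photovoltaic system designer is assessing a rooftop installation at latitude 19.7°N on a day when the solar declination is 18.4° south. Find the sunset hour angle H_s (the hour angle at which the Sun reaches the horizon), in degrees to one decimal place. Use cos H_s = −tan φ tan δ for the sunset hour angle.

83.2°

cos H_s = −tan(19.7°) · tan(-18.4°) = 0.1191, so H_s = arccos(0.1191) = 83.16°.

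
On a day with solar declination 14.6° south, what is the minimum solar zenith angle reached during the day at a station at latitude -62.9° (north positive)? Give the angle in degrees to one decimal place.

At local solar noon the hour angle is zero, so the zenith angle is |φ − δ| = |-62.9° − (-14.6°)| = 48.3°.

48.3°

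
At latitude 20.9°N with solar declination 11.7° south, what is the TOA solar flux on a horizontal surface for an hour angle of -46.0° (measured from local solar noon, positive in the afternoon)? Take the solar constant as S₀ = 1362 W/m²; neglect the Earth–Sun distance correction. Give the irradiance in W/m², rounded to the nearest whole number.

cos θ_z = sin φ sin δ + cos φ cos δ cos H = (0.3567)(-0.2028) + (0.9342)(0.9792)(0.6947) = 0.5632.
Top-of-atmosphere irradiance = S₀ cos θ_z = 1362 × 0.5632 = 767.08 W/m².

767 W/m²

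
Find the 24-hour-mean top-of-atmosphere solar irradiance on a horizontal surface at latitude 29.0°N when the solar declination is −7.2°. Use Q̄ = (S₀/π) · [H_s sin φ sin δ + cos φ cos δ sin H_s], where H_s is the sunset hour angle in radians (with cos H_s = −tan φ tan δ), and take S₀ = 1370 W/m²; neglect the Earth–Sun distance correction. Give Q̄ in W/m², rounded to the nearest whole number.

338 W/m²

The sunset hour angle satisfies cos H_s = −tan φ tan δ = 0.0700, giving H_s = 85.99°. In radians, H_s = 1.5008.
H_s sin φ sin δ = 1.5008 × 0.4848 × -0.1253 = -0.0912.
cos φ cos δ sin H_s = 0.8746 × 0.9921 × 0.9976 = 0.8656.
Q̄ = (1370/π) × (-0.0912 + 0.8656) = 436.08 × 0.7744 = 337.70 W/m².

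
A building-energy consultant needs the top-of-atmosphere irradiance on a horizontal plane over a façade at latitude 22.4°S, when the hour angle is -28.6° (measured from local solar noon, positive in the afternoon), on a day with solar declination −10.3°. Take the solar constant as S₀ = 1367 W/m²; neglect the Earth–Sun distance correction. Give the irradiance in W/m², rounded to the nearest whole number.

1185 W/m²

cos θ_z = sin φ sin δ + cos φ cos δ cos H = (-0.3811)(-0.1788) + (0.9245)(0.9839)(0.8780) = 0.8668.
Top-of-atmosphere irradiance = S₀ cos θ_z = 1367 × 0.8668 = 1184.92 W/m².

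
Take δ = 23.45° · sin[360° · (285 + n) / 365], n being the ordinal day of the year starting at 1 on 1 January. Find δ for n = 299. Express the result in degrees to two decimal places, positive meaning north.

-13.78°

360 × (285 + 299) / 365 = 576.000°; sin(576.000°) = -0.5878.
δ = 23.45 × -0.5878 = -13.784° ≈ -13.78°.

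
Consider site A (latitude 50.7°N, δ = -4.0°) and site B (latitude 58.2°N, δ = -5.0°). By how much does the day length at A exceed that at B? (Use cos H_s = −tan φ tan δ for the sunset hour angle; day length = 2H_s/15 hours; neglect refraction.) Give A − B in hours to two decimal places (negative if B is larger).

A: H_s = arccos(−tan 50.7° · tan -4.0°) = 85.10°, so 2H_s/15 = 11.3467 h.
B: H_s = arccos(−tan 58.2° · tan -5.0°) = 81.89°, so 2H_s/15 = 10.9187 h.
A − B = 11.3467 − 10.9187 = 0.4280 h.

+0.43 h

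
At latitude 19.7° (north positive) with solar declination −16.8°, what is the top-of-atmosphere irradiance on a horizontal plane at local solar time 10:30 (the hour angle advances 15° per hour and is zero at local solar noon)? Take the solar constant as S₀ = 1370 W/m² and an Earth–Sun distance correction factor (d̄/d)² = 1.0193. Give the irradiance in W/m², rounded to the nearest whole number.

Hour angle H = 15° × (10.5 − 12) = -22.50°.
With φ = 19.7°, δ = -16.8°, H = -22.50°: sin φ sin δ = -0.0974, cos φ cos δ cos H = 0.8327, so cos θ_z = 0.7353.
Top-of-atmosphere irradiance = S₀ (d̄/d)² cos θ_z = 1370 × 1.0193 × 0.7353 = 1026.80 W/m².

1027 W/m²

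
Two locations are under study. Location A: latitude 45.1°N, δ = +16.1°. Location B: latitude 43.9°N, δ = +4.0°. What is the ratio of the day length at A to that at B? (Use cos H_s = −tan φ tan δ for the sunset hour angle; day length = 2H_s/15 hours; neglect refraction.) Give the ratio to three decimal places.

1.138

A: H_s = arccos(−tan 45.1° · tan 16.1°) = 106.84°, so 2H_s/15 = 14.2453 h.
B: H_s = arccos(−tan 43.9° · tan 4.0°) = 93.86°, so 2H_s/15 = 12.5147 h.
Ratio A/B = 14.2453 / 12.5147 = 1.1383.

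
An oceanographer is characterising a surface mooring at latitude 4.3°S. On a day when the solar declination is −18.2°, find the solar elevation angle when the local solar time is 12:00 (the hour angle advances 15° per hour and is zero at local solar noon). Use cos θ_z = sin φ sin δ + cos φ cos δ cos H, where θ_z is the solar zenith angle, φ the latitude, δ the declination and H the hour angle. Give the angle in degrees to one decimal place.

76.1°

Hour angle H = 15° × (12 − 12) = 0.00°.
cos θ_z = sin(-4.3°) sin(-18.2°) + cos(-4.3°) cos(-18.2°) cos(0.00°) = 0.0234 + 0.9473 = 0.9707.
θ_z = arccos(0.9707) = 13.90°, so the elevation is 90° − 13.90° = 76.10°.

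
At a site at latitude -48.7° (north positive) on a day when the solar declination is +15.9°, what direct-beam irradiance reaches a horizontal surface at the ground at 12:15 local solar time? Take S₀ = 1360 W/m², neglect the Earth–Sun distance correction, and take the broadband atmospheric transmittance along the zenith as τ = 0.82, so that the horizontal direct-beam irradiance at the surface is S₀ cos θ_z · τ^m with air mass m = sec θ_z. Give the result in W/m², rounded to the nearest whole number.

366 W/m²

Hour angle H = 15° × (12.25 − 12) = 3.75°.
cos θ_z = sin(-48.7°) sin(15.9°) + cos(-48.7°) cos(15.9°) cos(3.75°) = -0.2058 + 0.6334 = 0.4276.
Air mass m = 1/cos θ_z = 1/0.4276 = 2.339; τ^m = 0.82^2.339 = 0.6287.
Surface direct beam = 1360 × 0.4276 × 0.6287 = 365.61 W/m².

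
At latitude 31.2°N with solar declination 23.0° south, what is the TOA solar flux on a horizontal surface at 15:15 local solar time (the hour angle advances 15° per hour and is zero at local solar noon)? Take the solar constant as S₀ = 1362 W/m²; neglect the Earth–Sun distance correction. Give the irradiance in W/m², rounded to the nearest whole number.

431 W/m²

Hour angle H = 15° × (15.25 − 12) = 48.75°.
cos θ_z = sin(31.2°) sin(-23.0°) + cos(31.2°) cos(-23.0°) cos(48.75°) = -0.2024 + 0.5191 = 0.3167.
Top-of-atmosphere irradiance = S₀ cos θ_z = 1362 × 0.3167 = 431.35 W/m².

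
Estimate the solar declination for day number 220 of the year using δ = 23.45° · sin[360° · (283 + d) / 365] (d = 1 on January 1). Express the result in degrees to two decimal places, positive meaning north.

360 × (283 + 220) / 365 = 496.110°; sin(496.110°) = 0.6933.
δ = 23.45 × 0.6933 = 16.258° ≈ +16.26°.

+16.26°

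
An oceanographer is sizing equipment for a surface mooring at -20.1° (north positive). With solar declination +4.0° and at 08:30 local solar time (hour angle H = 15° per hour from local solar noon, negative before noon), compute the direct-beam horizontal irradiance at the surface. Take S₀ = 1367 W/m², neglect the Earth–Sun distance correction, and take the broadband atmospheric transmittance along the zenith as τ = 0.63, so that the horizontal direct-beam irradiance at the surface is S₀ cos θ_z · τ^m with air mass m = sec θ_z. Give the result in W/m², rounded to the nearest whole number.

321 W/m²

Hour angle H = 15° × (8.5 − 12) = -52.50°.
cos θ_z = sin φ sin δ + cos φ cos δ cos H = (-0.3437)(0.0698) + (0.9391)(0.9976)(0.6088) = 0.5464.
Air mass m = 1/cos θ_z = 1/0.5464 = 1.830; τ^m = 0.63^1.830 = 0.4293.
Surface direct beam = 1367 × 0.5464 × 0.4293 = 320.66 W/m².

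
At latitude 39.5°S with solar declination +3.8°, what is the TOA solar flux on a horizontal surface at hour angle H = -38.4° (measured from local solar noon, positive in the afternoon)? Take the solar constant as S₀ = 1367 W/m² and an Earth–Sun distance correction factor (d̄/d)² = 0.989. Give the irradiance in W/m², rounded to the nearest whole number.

cos θ_z = sin φ sin δ + cos φ cos δ cos H = (-0.6361)(0.0663) + (0.7716)(0.9978)(0.7837) = 0.5612.
Top-of-atmosphere irradiance = S₀ (d̄/d)² cos θ_z = 1367 × 0.989 × 0.5612 = 758.72 W/m².

759 W/m²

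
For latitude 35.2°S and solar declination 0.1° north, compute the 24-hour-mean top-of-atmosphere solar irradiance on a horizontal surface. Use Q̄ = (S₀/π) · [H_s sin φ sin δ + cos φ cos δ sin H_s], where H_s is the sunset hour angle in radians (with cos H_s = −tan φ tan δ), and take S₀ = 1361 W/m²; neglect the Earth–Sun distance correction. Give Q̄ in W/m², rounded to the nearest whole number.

353 W/m²

The sunset hour angle satisfies cos H_s = −tan φ tan δ = 0.0012, giving H_s = 89.93°. In radians, H_s = 1.5696.
H_s sin φ sin δ = 1.5696 × -0.5764 × 0.0017 = -0.0015.
cos φ cos δ sin H_s = 0.8171 × 1.0000 × 1.0000 = 0.8171.
Q̄ = (1361/π) × (-0.0015 + 0.8171) = 433.22 × 0.8156 = 353.33 W/m².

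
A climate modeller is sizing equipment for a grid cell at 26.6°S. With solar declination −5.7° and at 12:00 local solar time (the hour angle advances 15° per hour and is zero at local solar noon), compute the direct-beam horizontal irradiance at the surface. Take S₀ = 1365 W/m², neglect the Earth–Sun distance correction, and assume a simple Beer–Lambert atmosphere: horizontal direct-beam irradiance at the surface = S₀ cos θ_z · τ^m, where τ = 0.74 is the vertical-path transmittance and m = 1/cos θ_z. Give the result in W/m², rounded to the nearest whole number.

924 W/m²

Hour angle H = 15° × (12 − 12) = 0.00°.
With φ = -26.6°, δ = -5.7°, H = 0.00°: sin φ sin δ = 0.0445, cos φ cos δ cos H = 0.8897, so cos θ_z = 0.9342.
Air mass m = 1/cos θ_z = 1/0.9342 = 1.070; τ^m = 0.74^1.070 = 0.7246.
Surface direct beam = 1365 × 0.9342 × 0.7246 = 924.00 W/m².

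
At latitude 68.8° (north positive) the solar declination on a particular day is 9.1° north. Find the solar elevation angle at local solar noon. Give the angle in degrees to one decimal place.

At local solar noon the hour angle is zero, so the elevation is 90° − |φ − δ| = 90° − |68.8° − (9.1°)| = 90° − 59.7° = 30.3°.

30.3°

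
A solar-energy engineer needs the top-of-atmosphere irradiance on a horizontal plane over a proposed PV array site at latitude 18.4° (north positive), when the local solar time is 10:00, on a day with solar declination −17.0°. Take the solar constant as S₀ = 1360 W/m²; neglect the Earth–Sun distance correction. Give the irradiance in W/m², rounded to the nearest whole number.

Hour angle H = 15° × (10 − 12) = -30.00°.
cos θ_z = sin φ sin δ + cos φ cos δ cos H = (0.3156)(-0.2924) + (0.9489)(0.9563)(0.8660) = 0.6936.
Top-of-atmosphere irradiance = S₀ cos θ_z = 1360 × 0.6936 = 943.30 W/m².

943 W/m²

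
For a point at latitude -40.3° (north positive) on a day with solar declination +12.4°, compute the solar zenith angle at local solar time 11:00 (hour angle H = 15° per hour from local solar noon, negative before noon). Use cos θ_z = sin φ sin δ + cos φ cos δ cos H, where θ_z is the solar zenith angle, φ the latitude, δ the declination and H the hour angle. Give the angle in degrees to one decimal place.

54.5°

Hour angle H = 15° × (11 − 12) = -15.00°.
cos θ_z = sin(-40.3°) sin(12.4°) + cos(-40.3°) cos(12.4°) cos(-15.00°) = -0.1389 + 0.7195 = 0.5806.
θ_z = arccos(0.5806) = 54.51°.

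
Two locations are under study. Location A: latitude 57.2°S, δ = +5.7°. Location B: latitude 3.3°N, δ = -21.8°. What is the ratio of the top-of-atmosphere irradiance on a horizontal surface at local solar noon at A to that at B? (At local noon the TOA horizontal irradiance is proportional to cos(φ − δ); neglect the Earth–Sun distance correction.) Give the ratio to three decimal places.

0.503

A: cos θ_z = cos(-57.2° − (5.7°)) = 0.4555.
B: cos θ_z = cos(3.3° − (-21.8°)) = 0.9056.
Ratio A/B = 0.4555 / 0.9056 = 0.5030.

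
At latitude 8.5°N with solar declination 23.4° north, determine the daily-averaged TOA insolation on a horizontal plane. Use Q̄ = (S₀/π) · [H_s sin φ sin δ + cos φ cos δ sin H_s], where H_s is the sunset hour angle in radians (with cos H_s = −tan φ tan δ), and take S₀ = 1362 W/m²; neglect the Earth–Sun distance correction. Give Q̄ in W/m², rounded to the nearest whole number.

434 W/m²

cos H_s = −tan(8.5°) · tan(23.4°) = -0.0647, so H_s = arccos(-0.0647) = 93.71°. In radians, H_s = 1.6355.
H_s sin φ sin δ = 1.6355 × 0.1478 × 0.3971 = 0.0960.
cos φ cos δ sin H_s = 0.9890 × 0.9178 × 0.9979 = 0.9058.
Q̄ = (1362/π) × (0.0960 + 0.9058) = 433.54 × 1.0018 = 434.32 W/m².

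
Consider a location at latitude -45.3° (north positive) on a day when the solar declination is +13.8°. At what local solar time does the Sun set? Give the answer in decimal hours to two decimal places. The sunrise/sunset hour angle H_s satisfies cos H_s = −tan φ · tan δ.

−tan φ tan δ = −(-1.0105)(0.2456) = 0.2482; H_s = arccos(0.2482) = 75.63°.
Sunset is at 12 + H_s/15 = 12 + 5.042 = 17.042 h local solar time.

17.04 h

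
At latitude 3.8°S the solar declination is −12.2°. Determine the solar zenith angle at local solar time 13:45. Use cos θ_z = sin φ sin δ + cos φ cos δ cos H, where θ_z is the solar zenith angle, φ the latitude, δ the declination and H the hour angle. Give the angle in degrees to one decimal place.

Hour angle H = 15° × (13.75 − 12) = 26.25°.
cos θ_z = sin φ sin δ + cos φ cos δ cos H = (-0.0663)(-0.2113) + (0.9978)(0.9774)(0.8969) = 0.8887.
θ_z = arccos(0.8887) = 27.29°.

27.3°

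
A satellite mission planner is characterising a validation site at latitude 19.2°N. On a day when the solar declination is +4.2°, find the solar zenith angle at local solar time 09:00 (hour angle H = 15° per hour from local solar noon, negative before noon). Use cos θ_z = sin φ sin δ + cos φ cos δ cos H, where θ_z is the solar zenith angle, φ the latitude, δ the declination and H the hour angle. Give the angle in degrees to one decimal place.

46.4°

Hour angle H = 15° × (9 − 12) = -45.00°.
cos θ_z = sin(19.2°) sin(4.2°) + cos(19.2°) cos(4.2°) cos(-45.00°) = 0.0241 + 0.6660 = 0.6901.
θ_z = arccos(0.6901) = 46.36°.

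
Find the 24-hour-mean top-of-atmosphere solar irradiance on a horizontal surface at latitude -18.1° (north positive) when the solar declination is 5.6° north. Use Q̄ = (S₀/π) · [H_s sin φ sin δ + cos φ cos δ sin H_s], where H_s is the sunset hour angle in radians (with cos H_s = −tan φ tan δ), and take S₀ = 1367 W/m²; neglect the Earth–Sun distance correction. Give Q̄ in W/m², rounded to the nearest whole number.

cos H_s = −tan(-18.1°) · tan(5.6°) = 0.0320, so H_s = arccos(0.0320) = 88.17°. In radians, H_s = 1.5389.
H_s sin φ sin δ = 1.5389 × -0.3107 × 0.0976 = -0.0467.
cos φ cos δ sin H_s = 0.9505 × 0.9952 × 0.9995 = 0.9455.
Q̄ = (1367/π) × (-0.0467 + 0.9455) = 435.13 × 0.8988 = 391.09 W/m².

391 W/m²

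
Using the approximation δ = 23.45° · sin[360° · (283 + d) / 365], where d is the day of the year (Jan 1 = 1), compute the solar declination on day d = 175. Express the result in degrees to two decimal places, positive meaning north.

+23.44°

360 × (283 + 175) / 365 = 451.726°; sin(451.726°) = 0.9995.
δ = 23.45 × 0.9995 = 23.438° ≈ +23.44°.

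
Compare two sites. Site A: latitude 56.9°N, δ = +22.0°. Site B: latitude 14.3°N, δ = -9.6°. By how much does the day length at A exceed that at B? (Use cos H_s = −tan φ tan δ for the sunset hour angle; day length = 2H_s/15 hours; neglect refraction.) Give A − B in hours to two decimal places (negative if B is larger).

+5.44 h

A: H_s = arccos(−tan 56.9° · tan 22.0°) = 128.30°, so 2H_s/15 = 17.1067 h.
B: H_s = arccos(−tan 14.3° · tan -9.6°) = 87.53°, so 2H_s/15 = 11.6707 h.
A − B = 17.1067 − 11.6707 = 5.4360 h.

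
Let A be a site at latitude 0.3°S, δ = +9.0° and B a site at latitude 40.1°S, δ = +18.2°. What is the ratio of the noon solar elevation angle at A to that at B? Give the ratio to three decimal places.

2.546

A: 90° − |-0.3 − (9.0)| = 80.70°.
B: 90° − |-40.1 − (18.2)| = 31.70°.
Ratio A/B = 80.7000 / 31.7000 = 2.5457.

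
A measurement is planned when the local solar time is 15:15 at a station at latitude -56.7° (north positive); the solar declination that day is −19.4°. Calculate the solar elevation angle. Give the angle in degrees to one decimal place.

38.2°

Hour angle H = 15° × (15.25 − 12) = 48.75°.
cos θ_z = sin(-56.7°) sin(-19.4°) + cos(-56.7°) cos(-19.4°) cos(48.75°) = 0.2776 + 0.3414 = 0.6190.
θ_z = arccos(0.6190) = 51.76°, so the elevation is 90° − 51.76° = 38.24°.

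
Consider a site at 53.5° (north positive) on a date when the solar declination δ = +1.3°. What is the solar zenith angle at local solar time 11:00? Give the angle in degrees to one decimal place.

53.7°

Hour angle H = 15° × (11 − 12) = -15.00°.
cos θ_z = sin φ sin δ + cos φ cos δ cos H = (0.8039)(0.0227) + (0.5948)(0.9997)(0.9659) = 0.5926.
θ_z = arccos(0.5926) = 53.66°.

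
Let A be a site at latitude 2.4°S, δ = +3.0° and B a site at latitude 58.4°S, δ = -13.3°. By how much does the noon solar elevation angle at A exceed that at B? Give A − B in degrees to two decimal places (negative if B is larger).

+39.70°

A: 90° − |-2.4 − (3.0)| = 84.60°.
B: 90° − |-58.4 − (-13.3)| = 44.90°.
A − B = 84.60 − 44.90 = 39.70°.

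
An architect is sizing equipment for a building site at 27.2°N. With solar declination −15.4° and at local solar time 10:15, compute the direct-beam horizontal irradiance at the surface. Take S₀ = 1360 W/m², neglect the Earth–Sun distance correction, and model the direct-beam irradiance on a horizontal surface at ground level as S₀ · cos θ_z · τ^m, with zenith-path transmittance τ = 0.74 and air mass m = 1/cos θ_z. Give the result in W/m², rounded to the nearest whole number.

Hour angle H = 15° × (10.25 − 12) = -26.25°.
cos θ_z = sin φ sin δ + cos φ cos δ cos H = (0.4571)(-0.2656) + (0.8894)(0.9641)(0.8969) = 0.6477.
Air mass m = 1/cos θ_z = 1/0.6477 = 1.544; τ^m = 0.74^1.544 = 0.6282.
Surface direct beam = 1360 × 0.6477 × 0.6282 = 553.36 W/m².

553 W/m²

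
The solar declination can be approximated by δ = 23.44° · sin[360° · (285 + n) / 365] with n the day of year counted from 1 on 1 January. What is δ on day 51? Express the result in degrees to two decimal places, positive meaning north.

360 × (285 + 51) / 365 = 331.397°; sin(331.397°) = -0.4787.
δ = 23.44 × -0.4787 = -11.221° ≈ -11.22°.

-11.22°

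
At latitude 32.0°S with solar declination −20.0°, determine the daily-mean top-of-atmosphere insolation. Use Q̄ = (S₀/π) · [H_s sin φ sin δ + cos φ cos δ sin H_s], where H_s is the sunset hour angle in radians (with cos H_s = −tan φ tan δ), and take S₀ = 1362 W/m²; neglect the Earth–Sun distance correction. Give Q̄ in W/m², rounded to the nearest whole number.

478 W/m²

The sunset hour angle satisfies cos H_s = −tan φ tan δ = -0.2274, giving H_s = 103.14°. In radians, H_s = 1.8001.
H_s sin φ sin δ = 1.8001 × -0.5299 × -0.3420 = 0.3262.
cos φ cos δ sin H_s = 0.8480 × 0.9397 × 0.9738 = 0.7760.
Q̄ = (1362/π) × (0.3262 + 0.7760) = 433.54 × 1.1022 = 477.85 W/m².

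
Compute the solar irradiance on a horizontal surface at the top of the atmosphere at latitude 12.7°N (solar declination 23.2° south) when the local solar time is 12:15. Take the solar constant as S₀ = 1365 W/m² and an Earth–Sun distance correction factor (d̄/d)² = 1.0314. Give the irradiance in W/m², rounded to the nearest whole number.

Hour angle H = 15° × (12.25 − 12) = 3.75°.
cos θ_z = sin(12.7°) sin(-23.2°) + cos(12.7°) cos(-23.2°) cos(3.75°) = -0.0866 + 0.8947 = 0.8081.
Top-of-atmosphere irradiance = S₀ (d̄/d)² cos θ_z = 1365 × 1.0314 × 0.8081 = 1137.69 W/m².

1138 W/m²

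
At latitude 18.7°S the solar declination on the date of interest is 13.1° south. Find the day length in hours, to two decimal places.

The sunset hour angle satisfies cos H_s = −tan φ tan δ = -0.0788, giving H_s = 94.52°.
Day length = 2 H_s / 15° h⁻¹ = 189.04° / 15 = 12.603 h.

12.60 hours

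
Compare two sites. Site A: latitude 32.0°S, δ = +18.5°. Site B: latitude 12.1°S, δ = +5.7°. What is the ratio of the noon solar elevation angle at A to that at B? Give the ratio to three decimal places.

A: 90° − |-32.0 − (18.5)| = 39.50°.
B: 90° − |-12.1 − (5.7)| = 72.20°.
Ratio A/B = 39.5000 / 72.2000 = 0.5471.

0.547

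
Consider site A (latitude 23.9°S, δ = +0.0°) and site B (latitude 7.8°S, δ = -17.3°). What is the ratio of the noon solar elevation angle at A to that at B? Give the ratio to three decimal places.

A: 90° − |-23.9 − (0.0)| = 66.10°.
B: 90° − |-7.8 − (-17.3)| = 80.50°.
Ratio A/B = 66.1000 / 80.5000 = 0.8211.

0.821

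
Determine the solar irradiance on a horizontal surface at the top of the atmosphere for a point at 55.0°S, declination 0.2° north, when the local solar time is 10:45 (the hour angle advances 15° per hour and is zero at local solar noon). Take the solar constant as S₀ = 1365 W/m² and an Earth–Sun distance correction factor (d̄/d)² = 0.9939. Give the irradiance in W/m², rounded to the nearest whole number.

Hour angle H = 15° × (10.75 − 12) = -18.75°.
With φ = -55.0°, δ = 0.2°, H = -18.75°: sin φ sin δ = -0.0029, cos φ cos δ cos H = 0.5431, so cos θ_z = 0.5402.
Top-of-atmosphere irradiance = S₀ (d̄/d)² cos θ_z = 1365 × 0.9939 × 0.5402 = 732.88 W/m².

733 W/m²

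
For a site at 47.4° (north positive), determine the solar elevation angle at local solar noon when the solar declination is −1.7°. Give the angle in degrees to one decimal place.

40.9°

At local solar noon the hour angle is zero, so the elevation is 90° − |φ − δ| = 90° − |47.4° − (-1.7°)| = 90° − 49.1° = 40.9°.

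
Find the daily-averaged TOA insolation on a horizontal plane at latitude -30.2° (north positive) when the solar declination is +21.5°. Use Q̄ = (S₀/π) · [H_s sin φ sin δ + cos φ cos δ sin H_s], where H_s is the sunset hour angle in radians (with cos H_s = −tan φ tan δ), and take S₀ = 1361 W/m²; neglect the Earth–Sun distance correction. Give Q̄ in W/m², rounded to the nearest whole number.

232 W/m²

cos H_s = −tan(-30.2°) · tan(21.5°) = 0.2293, so H_s = arccos(0.2293) = 76.74°. In radians, H_s = 1.3394.
H_s sin φ sin δ = 1.3394 × -0.5030 × 0.3665 = -0.2469.
cos φ cos δ sin H_s = 0.8643 × 0.9304 × 0.9733 = 0.7827.
Q̄ = (1361/π) × (-0.2469 + 0.7827) = 433.22 × 0.5358 = 232.12 W/m².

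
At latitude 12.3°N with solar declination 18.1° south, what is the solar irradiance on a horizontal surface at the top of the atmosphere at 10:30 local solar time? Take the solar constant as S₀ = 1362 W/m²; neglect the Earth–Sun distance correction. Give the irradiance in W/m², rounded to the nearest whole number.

Hour angle H = 15° × (10.5 − 12) = -22.50°.
With φ = 12.3°, δ = -18.1°, H = -22.50°: sin φ sin δ = -0.0662, cos φ cos δ cos H = 0.8580, so cos θ_z = 0.7918.
Top-of-atmosphere irradiance = S₀ cos θ_z = 1362 × 0.7918 = 1078.43 W/m².

1078 W/m²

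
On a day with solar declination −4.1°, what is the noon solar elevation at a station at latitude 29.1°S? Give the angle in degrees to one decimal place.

65.0°

At local solar noon the hour angle is zero, so the elevation is 90° − |φ − δ| = 90° − |-29.1° − (-4.1°)| = 90° − 25.0° = 65.0°.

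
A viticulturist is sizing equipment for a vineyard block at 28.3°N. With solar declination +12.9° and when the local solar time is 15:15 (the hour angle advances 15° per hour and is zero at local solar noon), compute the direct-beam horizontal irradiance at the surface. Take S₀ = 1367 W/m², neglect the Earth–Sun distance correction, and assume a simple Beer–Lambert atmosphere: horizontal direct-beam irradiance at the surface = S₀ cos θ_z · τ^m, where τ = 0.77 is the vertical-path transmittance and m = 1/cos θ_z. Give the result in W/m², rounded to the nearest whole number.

Hour angle H = 15° × (15.25 − 12) = 48.75°.
cos θ_z = sin(28.3°) sin(12.9°) + cos(28.3°) cos(12.9°) cos(48.75°) = 0.1058 + 0.5659 = 0.6717.
Air mass m = 1/cos θ_z = 1/0.6717 = 1.489; τ^m = 0.77^1.489 = 0.6776.
Surface direct beam = 1367 × 0.6717 × 0.6776 = 622.18 W/m².

622 W/m²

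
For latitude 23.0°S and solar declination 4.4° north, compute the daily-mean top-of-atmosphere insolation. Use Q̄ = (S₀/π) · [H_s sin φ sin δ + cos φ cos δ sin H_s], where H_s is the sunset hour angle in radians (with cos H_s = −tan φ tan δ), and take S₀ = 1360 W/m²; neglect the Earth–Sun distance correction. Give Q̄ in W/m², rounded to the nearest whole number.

377 W/m²

cos H_s = −tan(-23.0°) · tan(4.4°) = 0.0327, so H_s = arccos(0.0327) = 88.13°. In radians, H_s = 1.5382.
H_s sin φ sin δ = 1.5382 × -0.3907 × 0.0767 = -0.0461.
cos φ cos δ sin H_s = 0.9205 × 0.9971 × 0.9995 = 0.9174.
Q̄ = (1360/π) × (-0.0461 + 0.9174) = 432.90 × 0.8713 = 377.19 W/m².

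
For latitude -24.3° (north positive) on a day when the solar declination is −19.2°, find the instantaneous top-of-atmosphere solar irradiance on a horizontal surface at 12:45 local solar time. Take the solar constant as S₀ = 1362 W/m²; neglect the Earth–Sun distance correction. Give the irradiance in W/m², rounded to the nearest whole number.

1334 W/m²

Hour angle H = 15° × (12.75 − 12) = 11.25°.
cos θ_z = sin φ sin δ + cos φ cos δ cos H = (-0.4115)(-0.3289) + (0.9114)(0.9444)(0.9808) = 0.9795.
Top-of-atmosphere irradiance = S₀ cos θ_z = 1362 × 0.9795 = 1334.08 W/m².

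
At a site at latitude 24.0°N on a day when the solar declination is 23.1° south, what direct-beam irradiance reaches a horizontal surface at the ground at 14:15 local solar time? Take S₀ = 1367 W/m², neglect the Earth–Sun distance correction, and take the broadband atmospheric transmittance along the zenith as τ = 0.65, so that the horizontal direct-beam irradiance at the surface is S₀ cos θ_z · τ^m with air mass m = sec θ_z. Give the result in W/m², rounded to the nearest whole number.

Hour angle H = 15° × (14.25 − 12) = 33.75°.
With φ = 24.0°, δ = -23.1°, H = 33.75°: sin φ sin δ = -0.1596, cos φ cos δ cos H = 0.6987, so cos θ_z = 0.5391.
Air mass m = 1/cos θ_z = 1/0.5391 = 1.855; τ^m = 0.65^1.855 = 0.4497.
Surface direct beam = 1367 × 0.5391 × 0.4497 = 331.41 W/m².

331 W/m²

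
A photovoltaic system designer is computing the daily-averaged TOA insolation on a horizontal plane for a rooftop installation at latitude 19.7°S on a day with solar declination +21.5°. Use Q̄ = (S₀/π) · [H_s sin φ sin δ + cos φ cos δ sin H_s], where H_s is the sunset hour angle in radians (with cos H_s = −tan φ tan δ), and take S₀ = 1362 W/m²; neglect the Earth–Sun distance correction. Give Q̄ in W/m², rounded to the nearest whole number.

−tan φ tan δ = −(-0.3581)(0.3939) = 0.1411; H_s = arccos(0.1411) = 81.89°. In radians, H_s = 1.4293.
H_s sin φ sin δ = 1.4293 × -0.3371 × 0.3665 = -0.1766.
cos φ cos δ sin H_s = 0.9415 × 0.9304 × 0.9900 = 0.8672.
Q̄ = (1362/π) × (-0.1766 + 0.8672) = 433.54 × 0.6906 = 299.40 W/m².

299 W/m²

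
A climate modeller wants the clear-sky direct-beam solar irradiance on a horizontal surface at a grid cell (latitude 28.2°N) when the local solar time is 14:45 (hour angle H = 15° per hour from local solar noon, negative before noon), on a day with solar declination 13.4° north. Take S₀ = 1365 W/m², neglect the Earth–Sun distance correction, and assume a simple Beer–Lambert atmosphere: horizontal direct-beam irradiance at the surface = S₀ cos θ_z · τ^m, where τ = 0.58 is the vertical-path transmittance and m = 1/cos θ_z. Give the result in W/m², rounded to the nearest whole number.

Hour angle H = 15° × (14.75 − 12) = 41.25°.
With φ = 28.2°, δ = 13.4°, H = 41.25°: sin φ sin δ = 0.1095, cos φ cos δ cos H = 0.6446, so cos θ_z = 0.7541.
Air mass m = 1/cos θ_z = 1/0.7541 = 1.326; τ^m = 0.58^1.326 = 0.4856.
Surface direct beam = 1365 × 0.7541 × 0.4856 = 499.85 W/m².

500 W/m²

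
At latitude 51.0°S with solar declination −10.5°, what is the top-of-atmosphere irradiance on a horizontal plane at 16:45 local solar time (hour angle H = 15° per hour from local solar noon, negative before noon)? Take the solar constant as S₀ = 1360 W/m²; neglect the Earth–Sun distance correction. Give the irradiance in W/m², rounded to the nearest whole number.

463 W/m²

Hour angle H = 15° × (16.75 − 12) = 71.25°.
cos θ_z = sin(-51.0°) sin(-10.5°) + cos(-51.0°) cos(-10.5°) cos(71.25°) = 0.1416 + 0.1989 = 0.3405.
Top-of-atmosphere irradiance = S₀ cos θ_z = 1360 × 0.3405 = 463.08 W/m².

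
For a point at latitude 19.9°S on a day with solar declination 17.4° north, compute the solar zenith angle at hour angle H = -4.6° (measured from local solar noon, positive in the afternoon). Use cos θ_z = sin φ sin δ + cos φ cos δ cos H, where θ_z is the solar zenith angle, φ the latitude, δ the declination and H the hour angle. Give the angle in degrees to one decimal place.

cos θ_z = sin φ sin δ + cos φ cos δ cos H = (-0.3404)(0.2990) + (0.9403)(0.9542)(0.9968) = 0.7926.
θ_z = arccos(0.7926) = 37.57°.

37.6°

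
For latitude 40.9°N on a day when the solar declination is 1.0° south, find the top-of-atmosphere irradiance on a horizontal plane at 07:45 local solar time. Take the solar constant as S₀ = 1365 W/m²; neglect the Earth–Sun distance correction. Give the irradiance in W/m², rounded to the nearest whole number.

Hour angle H = 15° × (7.75 − 12) = -63.75°.
With φ = 40.9°, δ = -1.0°, H = -63.75°: sin φ sin δ = -0.0114, cos φ cos δ cos H = 0.3343, so cos θ_z = 0.3229.
Top-of-atmosphere irradiance = S₀ cos θ_z = 1365 × 0.3229 = 440.76 W/m².

441 W/m²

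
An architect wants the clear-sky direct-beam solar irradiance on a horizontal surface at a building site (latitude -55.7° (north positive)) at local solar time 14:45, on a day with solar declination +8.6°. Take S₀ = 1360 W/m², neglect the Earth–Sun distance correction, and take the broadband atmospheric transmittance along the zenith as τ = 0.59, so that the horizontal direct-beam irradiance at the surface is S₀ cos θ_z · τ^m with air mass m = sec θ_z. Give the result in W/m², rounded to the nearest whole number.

67 W/m²

Hour angle H = 15° × (14.75 − 12) = 41.25°.
cos θ_z = sin(-55.7°) sin(8.6°) + cos(-55.7°) cos(8.6°) cos(41.25°) = -0.1235 + 0.4189 = 0.2954.
Air mass m = 1/cos θ_z = 1/0.2954 = 3.385; τ^m = 0.59^3.385 = 0.1676.
Surface direct beam = 1360 × 0.2954 × 0.1676 = 67.33 W/m².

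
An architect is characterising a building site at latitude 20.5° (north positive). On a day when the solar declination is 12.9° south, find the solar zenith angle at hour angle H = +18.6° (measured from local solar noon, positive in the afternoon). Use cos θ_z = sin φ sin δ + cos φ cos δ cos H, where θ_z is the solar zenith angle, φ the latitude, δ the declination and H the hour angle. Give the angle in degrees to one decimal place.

38.1°

cos θ_z = sin φ sin δ + cos φ cos δ cos H = (0.3502)(-0.2233) + (0.9367)(0.9748)(0.9478) = 0.7872.
θ_z = arccos(0.7872) = 38.08°.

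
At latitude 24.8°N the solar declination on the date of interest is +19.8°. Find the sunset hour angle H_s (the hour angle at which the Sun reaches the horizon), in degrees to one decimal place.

The sunset hour angle satisfies cos H_s = −tan φ tan δ = -0.1664, giving H_s = 99.58°.

99.6°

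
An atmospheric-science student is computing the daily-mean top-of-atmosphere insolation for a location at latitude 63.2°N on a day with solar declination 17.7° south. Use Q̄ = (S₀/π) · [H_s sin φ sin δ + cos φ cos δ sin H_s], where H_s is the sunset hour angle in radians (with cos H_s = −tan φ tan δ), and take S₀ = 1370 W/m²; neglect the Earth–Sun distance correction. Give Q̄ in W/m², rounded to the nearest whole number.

40 W/m²

The sunset hour angle satisfies cos H_s = −tan φ tan δ = 0.6318, giving H_s = 50.82°. In radians, H_s = 0.8870.
H_s sin φ sin δ = 0.8870 × 0.8926 × -0.3040 = -0.2407.
cos φ cos δ sin H_s = 0.4509 × 0.9527 × 0.7752 = 0.3330.
Q̄ = (1370/π) × (-0.2407 + 0.3330) = 436.08 × 0.0923 = 40.25 W/m².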